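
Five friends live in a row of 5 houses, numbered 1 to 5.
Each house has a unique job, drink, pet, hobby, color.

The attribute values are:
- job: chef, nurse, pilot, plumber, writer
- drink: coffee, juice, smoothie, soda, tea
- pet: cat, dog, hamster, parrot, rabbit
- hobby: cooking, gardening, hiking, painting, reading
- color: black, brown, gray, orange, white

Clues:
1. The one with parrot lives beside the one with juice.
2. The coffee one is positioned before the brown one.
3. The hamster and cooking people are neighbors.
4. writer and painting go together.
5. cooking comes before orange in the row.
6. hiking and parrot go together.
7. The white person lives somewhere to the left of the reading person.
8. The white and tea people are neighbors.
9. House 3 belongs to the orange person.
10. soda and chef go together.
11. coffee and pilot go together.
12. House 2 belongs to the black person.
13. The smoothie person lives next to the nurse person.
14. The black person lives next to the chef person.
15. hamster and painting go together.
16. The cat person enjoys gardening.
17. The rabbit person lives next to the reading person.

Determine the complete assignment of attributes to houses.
Solution:

House | Job | Drink | Pet | Hobby | Color
-----------------------------------------
  1   | writer | smoothie | hamster | painting | white
  2   | nurse | tea | rabbit | cooking | black
  3   | chef | soda | dog | reading | orange
  4   | pilot | coffee | parrot | hiking | gray
  5   | plumber | juice | cat | gardening | brown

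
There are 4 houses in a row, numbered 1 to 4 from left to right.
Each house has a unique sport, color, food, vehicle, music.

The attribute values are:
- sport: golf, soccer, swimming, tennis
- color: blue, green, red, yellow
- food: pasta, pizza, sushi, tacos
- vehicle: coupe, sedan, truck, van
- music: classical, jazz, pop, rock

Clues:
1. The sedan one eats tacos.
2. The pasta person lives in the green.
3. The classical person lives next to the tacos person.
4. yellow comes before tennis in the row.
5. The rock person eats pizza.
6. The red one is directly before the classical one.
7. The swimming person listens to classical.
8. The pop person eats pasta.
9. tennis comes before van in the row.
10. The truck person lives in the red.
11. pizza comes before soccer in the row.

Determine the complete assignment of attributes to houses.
Solution:

House | Sport | Color | Food | Vehicle | Music
----------------------------------------------
  1   | golf | red | pizza | truck | rock
  2   | swimming | yellow | sushi | coupe | classical
  3   | tennis | blue | tacos | sedan | jazz
  4   | soccer | green | pasta | van | pop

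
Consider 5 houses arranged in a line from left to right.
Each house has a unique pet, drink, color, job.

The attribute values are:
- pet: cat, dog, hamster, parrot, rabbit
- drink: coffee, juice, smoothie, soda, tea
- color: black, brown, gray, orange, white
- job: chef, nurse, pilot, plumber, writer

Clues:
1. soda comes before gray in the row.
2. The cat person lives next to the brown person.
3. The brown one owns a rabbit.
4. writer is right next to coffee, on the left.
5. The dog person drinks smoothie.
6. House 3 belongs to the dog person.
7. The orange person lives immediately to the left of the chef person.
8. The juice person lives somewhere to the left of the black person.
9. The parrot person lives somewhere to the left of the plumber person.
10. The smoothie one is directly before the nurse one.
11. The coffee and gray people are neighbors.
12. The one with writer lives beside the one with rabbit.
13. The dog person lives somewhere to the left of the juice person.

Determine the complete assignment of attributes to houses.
Solution:

House | Pet | Drink | Color | Job
---------------------------------
  1   | cat | soda | orange | writer
  2   | rabbit | coffee | brown | chef
  3   | dog | smoothie | gray | pilot
  4   | parrot | juice | white | nurse
  5   | hamster | tea | black | plumber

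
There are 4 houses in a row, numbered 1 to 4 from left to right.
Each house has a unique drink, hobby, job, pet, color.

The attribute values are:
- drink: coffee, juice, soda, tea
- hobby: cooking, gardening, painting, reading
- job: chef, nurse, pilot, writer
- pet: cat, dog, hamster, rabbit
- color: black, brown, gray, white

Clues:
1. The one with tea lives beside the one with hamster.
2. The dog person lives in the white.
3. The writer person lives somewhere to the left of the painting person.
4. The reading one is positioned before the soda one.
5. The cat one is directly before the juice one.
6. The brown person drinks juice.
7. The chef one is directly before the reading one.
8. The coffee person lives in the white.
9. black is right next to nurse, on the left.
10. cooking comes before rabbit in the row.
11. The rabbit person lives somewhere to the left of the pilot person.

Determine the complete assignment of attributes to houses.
Solution:

House | Drink | Hobby | Job | Pet | Color
-----------------------------------------
  1   | tea | cooking | chef | cat | black
  2   | juice | reading | nurse | hamster | brown
  3   | soda | gardening | writer | rabbit | gray
  4   | coffee | painting | pilot | dog | white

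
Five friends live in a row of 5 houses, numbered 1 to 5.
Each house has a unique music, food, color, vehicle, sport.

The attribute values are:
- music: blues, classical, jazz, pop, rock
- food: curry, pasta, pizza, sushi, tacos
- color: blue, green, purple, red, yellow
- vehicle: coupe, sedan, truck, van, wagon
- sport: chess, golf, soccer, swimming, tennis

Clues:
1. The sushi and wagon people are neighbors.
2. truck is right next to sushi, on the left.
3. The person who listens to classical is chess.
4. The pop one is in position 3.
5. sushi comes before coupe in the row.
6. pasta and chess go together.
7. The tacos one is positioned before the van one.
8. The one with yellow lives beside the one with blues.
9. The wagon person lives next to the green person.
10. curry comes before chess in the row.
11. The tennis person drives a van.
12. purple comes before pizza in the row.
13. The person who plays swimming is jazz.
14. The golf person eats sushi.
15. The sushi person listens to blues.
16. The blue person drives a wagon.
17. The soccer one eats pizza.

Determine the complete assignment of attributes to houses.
Solution:

House | Music | Food | Color | Vehicle | Sport
----------------------------------------------
  1   | jazz | tacos | yellow | truck | swimming
  2   | blues | sushi | purple | sedan | golf
  3   | pop | pizza | blue | wagon | soccer
  4   | rock | curry | green | van | tennis
  5   | classical | pasta | red | coupe | chess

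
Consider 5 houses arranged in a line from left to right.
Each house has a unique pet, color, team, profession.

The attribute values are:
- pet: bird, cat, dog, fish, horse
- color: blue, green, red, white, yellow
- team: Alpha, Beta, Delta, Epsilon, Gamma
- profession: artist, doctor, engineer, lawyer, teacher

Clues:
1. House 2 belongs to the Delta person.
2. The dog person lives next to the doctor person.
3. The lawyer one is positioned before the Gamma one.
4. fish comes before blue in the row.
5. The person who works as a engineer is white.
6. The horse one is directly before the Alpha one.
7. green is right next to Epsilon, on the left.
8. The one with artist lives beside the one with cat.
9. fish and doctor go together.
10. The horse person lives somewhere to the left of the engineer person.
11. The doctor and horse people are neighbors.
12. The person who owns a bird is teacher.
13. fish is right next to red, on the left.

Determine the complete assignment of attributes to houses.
Solution:

House | Pet | Color | Team | Profession
---------------------------------------
  1   | dog | yellow | Beta | lawyer
  2   | fish | green | Delta | doctor
  3   | horse | red | Epsilon | artist
  4   | cat | white | Alpha | engineer
  5   | bird | blue | Gamma | teacher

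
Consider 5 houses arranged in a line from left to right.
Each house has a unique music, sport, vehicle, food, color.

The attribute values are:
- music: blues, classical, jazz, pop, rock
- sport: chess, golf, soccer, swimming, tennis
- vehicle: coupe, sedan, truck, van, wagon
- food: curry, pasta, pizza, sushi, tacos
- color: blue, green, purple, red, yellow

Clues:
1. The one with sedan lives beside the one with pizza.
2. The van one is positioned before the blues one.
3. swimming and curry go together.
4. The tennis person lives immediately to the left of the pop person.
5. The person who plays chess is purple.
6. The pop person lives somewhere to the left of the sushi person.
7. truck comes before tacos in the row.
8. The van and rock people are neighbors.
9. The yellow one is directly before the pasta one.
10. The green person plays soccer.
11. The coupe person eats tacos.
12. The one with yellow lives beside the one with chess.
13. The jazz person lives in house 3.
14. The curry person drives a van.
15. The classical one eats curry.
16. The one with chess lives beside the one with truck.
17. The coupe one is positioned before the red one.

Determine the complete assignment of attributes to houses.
Solution:

House | Music | Sport | Vehicle | Food | Color
----------------------------------------------
  1   | classical | swimming | van | curry | yellow
  2   | rock | chess | sedan | pasta | purple
  3   | jazz | tennis | truck | pizza | blue
  4   | pop | soccer | coupe | tacos | green
  5   | blues | golf | wagon | sushi | red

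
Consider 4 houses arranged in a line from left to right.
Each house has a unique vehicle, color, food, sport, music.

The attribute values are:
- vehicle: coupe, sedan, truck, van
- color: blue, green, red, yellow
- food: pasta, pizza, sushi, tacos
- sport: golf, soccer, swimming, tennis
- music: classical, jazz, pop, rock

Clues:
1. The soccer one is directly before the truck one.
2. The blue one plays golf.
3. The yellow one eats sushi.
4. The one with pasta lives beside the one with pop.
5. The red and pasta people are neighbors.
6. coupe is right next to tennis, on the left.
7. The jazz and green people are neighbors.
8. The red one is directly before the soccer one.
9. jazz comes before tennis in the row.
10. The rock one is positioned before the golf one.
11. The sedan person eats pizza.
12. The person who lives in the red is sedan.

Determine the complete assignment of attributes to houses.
Solution:

House | Vehicle | Color | Food | Sport | Music
----------------------------------------------
  1   | sedan | red | pizza | swimming | jazz
  2   | coupe | green | pasta | soccer | rock
  3   | truck | yellow | sushi | tennis | pop
  4   | van | blue | tacos | golf | classical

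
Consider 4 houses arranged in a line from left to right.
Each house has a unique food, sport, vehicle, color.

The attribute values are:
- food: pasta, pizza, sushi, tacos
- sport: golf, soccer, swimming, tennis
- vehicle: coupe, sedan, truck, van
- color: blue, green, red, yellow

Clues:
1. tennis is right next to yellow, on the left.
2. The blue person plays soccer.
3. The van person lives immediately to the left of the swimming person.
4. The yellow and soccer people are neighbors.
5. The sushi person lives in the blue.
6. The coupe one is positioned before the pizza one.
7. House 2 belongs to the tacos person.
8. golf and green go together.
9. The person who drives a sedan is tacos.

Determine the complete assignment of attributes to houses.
Solution:

House | Food | Sport | Vehicle | Color
--------------------------------------
  1   | pasta | tennis | van | red
  2   | tacos | swimming | sedan | yellow
  3   | sushi | soccer | coupe | blue
  4   | pizza | golf | truck | green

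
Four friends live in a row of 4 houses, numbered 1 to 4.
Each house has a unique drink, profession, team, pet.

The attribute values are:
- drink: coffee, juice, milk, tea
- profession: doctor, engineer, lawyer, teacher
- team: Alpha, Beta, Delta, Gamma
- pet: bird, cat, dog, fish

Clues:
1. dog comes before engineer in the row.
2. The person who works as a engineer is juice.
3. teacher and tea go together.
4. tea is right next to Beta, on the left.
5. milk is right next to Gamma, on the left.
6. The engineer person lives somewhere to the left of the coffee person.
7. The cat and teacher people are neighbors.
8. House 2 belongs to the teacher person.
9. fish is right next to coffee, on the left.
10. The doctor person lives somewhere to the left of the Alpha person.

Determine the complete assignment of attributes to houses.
Solution:

House | Drink | Profession | Team | Pet
---------------------------------------
  1   | milk | doctor | Delta | cat
  2   | tea | teacher | Gamma | dog
  3   | juice | engineer | Beta | fish
  4   | coffee | lawyer | Alpha | bird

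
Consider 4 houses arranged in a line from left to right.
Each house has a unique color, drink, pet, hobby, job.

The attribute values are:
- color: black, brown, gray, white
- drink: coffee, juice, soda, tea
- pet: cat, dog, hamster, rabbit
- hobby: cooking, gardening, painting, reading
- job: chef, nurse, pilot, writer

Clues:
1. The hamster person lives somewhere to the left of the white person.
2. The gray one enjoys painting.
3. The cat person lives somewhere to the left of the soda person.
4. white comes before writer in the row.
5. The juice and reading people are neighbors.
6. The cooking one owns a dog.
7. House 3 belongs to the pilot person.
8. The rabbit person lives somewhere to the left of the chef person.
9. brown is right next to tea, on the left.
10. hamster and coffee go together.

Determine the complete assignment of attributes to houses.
Solution:

House | Color | Drink | Pet | Hobby | Job
-----------------------------------------
  1   | gray | juice | rabbit | painting | nurse
  2   | brown | coffee | hamster | reading | chef
  3   | white | tea | cat | gardening | pilot
  4   | black | soda | dog | cooking | writer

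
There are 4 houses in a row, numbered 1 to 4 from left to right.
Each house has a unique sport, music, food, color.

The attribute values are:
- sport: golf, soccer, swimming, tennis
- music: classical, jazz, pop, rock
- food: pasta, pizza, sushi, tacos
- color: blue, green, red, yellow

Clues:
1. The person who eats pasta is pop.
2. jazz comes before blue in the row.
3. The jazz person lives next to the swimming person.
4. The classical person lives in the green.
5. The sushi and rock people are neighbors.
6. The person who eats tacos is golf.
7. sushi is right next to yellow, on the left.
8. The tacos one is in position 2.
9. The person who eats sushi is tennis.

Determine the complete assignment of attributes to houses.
Solution:

House | Sport | Music | Food | Color
------------------------------------
  1   | tennis | classical | sushi | green
  2   | golf | rock | tacos | yellow
  3   | soccer | jazz | pizza | red
  4   | swimming | pop | pasta | blue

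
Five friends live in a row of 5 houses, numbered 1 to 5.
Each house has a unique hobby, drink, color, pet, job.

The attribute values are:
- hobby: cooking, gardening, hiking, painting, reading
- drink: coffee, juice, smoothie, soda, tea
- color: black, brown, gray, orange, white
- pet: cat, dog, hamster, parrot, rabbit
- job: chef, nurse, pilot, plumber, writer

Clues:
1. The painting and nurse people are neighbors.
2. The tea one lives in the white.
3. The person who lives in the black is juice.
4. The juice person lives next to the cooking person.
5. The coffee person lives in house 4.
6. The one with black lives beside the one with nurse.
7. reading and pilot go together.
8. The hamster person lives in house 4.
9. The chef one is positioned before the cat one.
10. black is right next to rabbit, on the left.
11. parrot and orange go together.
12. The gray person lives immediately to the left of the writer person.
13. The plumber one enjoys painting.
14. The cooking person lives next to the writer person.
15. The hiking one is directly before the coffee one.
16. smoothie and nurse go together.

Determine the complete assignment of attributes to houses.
Solution:

House | Hobby | Drink | Color | Pet | Job
-----------------------------------------
  1   | painting | juice | black | dog | plumber
  2   | cooking | smoothie | gray | rabbit | nurse
  3   | hiking | soda | orange | parrot | writer
  4   | gardening | coffee | brown | hamster | chef
  5   | reading | tea | white | cat | pilot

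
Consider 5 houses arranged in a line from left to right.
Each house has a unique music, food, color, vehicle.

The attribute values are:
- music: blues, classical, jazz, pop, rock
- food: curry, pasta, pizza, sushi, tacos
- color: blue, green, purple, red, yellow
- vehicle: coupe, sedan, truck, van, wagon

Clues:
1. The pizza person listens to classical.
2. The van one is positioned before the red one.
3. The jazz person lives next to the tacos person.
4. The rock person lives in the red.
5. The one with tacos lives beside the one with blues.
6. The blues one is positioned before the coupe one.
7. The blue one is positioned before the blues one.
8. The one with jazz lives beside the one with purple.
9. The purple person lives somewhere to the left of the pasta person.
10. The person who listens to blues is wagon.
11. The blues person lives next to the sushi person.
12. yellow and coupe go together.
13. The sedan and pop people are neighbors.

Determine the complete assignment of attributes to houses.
Solution:

House | Music | Food | Color | Vehicle
--------------------------------------
  1   | jazz | curry | blue | sedan
  2   | pop | tacos | purple | van
  3   | blues | pasta | green | wagon
  4   | rock | sushi | red | truck
  5   | classical | pizza | yellow | coupe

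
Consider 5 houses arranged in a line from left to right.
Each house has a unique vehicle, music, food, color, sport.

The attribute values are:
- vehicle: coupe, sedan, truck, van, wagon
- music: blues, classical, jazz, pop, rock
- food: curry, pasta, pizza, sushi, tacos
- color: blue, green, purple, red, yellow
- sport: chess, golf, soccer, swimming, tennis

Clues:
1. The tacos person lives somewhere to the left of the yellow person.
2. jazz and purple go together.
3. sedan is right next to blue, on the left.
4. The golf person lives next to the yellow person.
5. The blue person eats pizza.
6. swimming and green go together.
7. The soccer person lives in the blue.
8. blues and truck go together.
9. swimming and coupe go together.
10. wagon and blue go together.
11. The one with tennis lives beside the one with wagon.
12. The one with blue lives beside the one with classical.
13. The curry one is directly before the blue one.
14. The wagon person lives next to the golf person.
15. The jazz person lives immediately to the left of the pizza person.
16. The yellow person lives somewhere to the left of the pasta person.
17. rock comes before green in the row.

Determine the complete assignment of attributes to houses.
Solution:

House | Vehicle | Music | Food | Color | Sport
----------------------------------------------
  1   | sedan | jazz | curry | purple | tennis
  2   | wagon | rock | pizza | blue | soccer
  3   | van | classical | tacos | red | golf
  4   | truck | blues | sushi | yellow | chess
  5   | coupe | pop | pasta | green | swimming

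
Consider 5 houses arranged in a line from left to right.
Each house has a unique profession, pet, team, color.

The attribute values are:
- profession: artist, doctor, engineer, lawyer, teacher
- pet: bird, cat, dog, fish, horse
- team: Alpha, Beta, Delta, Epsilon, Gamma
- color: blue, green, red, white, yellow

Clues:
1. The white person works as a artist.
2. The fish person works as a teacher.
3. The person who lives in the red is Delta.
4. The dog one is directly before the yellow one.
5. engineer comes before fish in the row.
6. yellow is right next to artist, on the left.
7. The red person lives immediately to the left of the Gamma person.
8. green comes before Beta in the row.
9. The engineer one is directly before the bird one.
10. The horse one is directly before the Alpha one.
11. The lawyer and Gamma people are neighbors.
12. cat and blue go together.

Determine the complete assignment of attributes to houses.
Solution:

House | Profession | Pet | Team | Color
---------------------------------------
  1   | lawyer | dog | Delta | red
  2   | engineer | horse | Gamma | yellow
  3   | artist | bird | Alpha | white
  4   | teacher | fish | Epsilon | green
  5   | doctor | cat | Beta | blue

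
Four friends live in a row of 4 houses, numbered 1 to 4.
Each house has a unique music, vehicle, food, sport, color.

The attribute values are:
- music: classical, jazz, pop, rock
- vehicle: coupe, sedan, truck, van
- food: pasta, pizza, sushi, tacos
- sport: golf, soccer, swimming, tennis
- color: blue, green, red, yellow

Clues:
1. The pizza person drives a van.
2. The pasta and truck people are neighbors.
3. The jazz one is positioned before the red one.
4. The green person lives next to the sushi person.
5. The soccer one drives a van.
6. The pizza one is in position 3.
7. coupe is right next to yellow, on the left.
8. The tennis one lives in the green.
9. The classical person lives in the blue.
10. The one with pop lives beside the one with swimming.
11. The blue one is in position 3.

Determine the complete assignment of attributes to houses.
Solution:

House | Music | Vehicle | Food | Sport | Color
----------------------------------------------
  1   | pop | coupe | pasta | tennis | green
  2   | jazz | truck | sushi | swimming | yellow
  3   | classical | van | pizza | soccer | blue
  4   | rock | sedan | tacos | golf | red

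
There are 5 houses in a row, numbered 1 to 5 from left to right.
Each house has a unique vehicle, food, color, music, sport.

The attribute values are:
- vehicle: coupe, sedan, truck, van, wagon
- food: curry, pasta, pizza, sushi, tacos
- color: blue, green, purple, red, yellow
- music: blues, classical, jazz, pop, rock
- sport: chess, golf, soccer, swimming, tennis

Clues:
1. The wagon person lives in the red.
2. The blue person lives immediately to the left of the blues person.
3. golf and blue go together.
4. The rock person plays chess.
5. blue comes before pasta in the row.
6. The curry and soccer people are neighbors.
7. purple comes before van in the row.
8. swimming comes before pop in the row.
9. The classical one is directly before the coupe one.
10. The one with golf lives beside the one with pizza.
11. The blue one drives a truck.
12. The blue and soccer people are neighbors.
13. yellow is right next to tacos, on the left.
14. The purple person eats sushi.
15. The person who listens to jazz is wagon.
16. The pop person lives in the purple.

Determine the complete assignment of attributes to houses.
Solution:

House | Vehicle | Food | Color | Music | Sport
----------------------------------------------
  1   | truck | curry | blue | classical | golf
  2   | coupe | pizza | yellow | blues | soccer
  3   | wagon | tacos | red | jazz | swimming
  4   | sedan | sushi | purple | pop | tennis
  5   | van | pasta | green | rock | chess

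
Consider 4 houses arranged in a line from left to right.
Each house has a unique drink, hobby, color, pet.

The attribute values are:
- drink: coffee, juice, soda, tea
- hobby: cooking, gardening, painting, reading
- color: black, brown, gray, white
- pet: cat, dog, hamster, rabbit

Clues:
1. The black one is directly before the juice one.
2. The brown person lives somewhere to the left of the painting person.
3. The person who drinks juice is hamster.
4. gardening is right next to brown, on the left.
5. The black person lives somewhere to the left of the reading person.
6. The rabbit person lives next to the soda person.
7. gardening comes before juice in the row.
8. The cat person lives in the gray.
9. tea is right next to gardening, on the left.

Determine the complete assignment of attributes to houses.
Solution:

House | Drink | Hobby | Color | Pet
-----------------------------------
  1   | tea | cooking | white | rabbit
  2   | soda | gardening | black | dog
  3   | juice | reading | brown | hamster
  4   | coffee | painting | gray | cat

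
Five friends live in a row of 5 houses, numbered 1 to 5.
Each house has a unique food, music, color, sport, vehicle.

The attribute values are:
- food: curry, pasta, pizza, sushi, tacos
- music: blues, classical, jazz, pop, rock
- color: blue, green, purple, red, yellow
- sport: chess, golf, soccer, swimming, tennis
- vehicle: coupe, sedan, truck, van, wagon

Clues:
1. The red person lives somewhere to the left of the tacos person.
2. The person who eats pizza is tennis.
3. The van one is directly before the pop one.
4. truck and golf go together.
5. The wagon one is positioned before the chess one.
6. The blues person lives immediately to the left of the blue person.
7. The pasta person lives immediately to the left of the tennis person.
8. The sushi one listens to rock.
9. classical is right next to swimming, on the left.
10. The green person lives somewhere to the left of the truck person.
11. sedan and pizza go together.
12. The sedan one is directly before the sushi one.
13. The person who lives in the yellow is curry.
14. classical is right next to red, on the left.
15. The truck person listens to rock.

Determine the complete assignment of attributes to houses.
Solution:

House | Food | Music | Color | Sport | Vehicle
----------------------------------------------
  1   | curry | classical | yellow | soccer | van
  2   | pasta | pop | red | swimming | wagon
  3   | pizza | blues | green | tennis | sedan
  4   | sushi | rock | blue | golf | truck
  5   | tacos | jazz | purple | chess | coupe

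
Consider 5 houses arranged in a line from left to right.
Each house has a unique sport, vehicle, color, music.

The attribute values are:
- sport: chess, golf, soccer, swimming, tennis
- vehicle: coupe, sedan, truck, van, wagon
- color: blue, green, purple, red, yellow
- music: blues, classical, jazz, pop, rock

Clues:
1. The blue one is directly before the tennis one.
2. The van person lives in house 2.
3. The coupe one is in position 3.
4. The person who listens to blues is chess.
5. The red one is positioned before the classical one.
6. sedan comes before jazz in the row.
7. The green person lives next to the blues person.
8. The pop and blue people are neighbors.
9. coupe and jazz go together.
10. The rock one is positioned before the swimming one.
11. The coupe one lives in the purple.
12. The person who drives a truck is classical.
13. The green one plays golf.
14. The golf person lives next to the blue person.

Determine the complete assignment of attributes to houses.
Solution:

House | Sport | Vehicle | Color | Music
---------------------------------------
  1   | golf | sedan | green | pop
  2   | chess | van | blue | blues
  3   | tennis | coupe | purple | jazz
  4   | soccer | wagon | red | rock
  5   | swimming | truck | yellow | classical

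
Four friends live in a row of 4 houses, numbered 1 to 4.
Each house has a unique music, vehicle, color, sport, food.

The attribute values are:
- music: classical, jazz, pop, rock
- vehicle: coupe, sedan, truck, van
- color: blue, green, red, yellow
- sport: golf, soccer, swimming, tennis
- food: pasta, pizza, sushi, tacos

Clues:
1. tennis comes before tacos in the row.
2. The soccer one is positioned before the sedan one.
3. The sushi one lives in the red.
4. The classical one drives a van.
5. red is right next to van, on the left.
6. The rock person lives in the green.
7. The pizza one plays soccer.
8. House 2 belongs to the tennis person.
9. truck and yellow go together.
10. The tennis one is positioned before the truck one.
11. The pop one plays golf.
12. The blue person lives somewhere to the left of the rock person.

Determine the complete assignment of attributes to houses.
Solution:

House | Music | Vehicle | Color | Sport | Food
----------------------------------------------
  1   | pop | coupe | red | golf | sushi
  2   | classical | van | blue | tennis | pasta
  3   | jazz | truck | yellow | soccer | pizza
  4   | rock | sedan | green | swimming | tacos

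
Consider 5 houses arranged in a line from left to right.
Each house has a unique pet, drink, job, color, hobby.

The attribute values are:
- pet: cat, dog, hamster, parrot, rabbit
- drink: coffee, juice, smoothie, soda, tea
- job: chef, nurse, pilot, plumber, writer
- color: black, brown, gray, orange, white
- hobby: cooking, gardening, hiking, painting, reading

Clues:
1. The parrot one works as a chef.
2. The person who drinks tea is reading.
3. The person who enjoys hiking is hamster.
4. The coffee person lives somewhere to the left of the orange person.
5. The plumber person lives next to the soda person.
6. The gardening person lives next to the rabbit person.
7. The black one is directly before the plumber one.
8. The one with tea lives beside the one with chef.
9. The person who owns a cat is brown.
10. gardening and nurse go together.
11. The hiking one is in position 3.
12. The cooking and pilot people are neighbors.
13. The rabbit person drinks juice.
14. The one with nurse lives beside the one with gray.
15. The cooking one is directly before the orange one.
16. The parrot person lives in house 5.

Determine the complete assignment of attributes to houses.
Solution:

House | Pet | Drink | Job | Color | Hobby
-----------------------------------------
  1   | dog | coffee | nurse | black | gardening
  2   | rabbit | juice | plumber | gray | cooking
  3   | hamster | soda | pilot | orange | hiking
  4   | cat | tea | writer | brown | reading
  5   | parrot | smoothie | chef | white | painting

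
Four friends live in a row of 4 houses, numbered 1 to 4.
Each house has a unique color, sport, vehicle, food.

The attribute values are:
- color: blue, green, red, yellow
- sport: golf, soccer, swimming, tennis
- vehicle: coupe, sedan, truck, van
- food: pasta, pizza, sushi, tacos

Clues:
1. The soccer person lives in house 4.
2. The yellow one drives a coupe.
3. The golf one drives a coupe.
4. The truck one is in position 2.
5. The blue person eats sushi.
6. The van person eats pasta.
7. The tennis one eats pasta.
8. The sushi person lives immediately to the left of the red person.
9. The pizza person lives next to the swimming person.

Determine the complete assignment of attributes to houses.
Solution:

House | Color | Sport | Vehicle | Food
--------------------------------------
  1   | yellow | golf | coupe | pizza
  2   | blue | swimming | truck | sushi
  3   | red | tennis | van | pasta
  4   | green | soccer | sedan | tacos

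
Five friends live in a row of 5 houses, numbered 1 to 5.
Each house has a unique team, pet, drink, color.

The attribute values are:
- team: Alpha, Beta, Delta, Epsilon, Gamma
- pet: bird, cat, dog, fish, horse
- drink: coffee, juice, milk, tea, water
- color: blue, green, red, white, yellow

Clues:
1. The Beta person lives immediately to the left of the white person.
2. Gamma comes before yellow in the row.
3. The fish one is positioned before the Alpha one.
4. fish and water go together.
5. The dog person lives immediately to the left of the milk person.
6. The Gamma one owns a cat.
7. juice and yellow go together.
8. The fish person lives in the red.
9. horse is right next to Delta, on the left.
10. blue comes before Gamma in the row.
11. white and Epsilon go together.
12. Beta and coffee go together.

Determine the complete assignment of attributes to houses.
Solution:

House | Team | Pet | Drink | Color
----------------------------------
  1   | Beta | dog | coffee | blue
  2   | Epsilon | horse | milk | white
  3   | Delta | fish | water | red
  4   | Gamma | cat | tea | green
  5   | Alpha | bird | juice | yellow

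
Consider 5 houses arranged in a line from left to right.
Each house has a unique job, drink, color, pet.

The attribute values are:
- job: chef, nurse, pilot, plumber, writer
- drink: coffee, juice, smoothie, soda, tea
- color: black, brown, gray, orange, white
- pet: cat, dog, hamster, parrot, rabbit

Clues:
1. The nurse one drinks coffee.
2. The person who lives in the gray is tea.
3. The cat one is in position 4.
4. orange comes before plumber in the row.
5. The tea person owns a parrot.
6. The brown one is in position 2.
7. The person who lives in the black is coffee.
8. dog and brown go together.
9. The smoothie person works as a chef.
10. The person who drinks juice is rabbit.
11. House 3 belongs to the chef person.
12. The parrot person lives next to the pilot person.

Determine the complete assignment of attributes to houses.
Solution:

House | Job | Drink | Color | Pet
---------------------------------
  1   | writer | tea | gray | parrot
  2   | pilot | soda | brown | dog
  3   | chef | smoothie | orange | hamster
  4   | nurse | coffee | black | cat
  5   | plumber | juice | white | rabbit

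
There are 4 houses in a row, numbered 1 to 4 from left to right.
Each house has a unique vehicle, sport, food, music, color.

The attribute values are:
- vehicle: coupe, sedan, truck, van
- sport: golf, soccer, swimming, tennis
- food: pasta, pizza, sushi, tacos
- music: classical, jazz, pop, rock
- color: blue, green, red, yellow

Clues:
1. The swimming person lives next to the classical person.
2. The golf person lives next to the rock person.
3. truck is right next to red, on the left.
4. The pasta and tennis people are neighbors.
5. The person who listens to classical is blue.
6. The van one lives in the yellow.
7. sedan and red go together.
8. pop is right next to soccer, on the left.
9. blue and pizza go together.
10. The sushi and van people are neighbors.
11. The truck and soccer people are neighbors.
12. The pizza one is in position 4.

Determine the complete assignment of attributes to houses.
Solution:

House | Vehicle | Sport | Food | Music | Color
----------------------------------------------
  1   | truck | golf | tacos | pop | green
  2   | sedan | soccer | sushi | rock | red
  3   | van | swimming | pasta | jazz | yellow
  4   | coupe | tennis | pizza | classical | blue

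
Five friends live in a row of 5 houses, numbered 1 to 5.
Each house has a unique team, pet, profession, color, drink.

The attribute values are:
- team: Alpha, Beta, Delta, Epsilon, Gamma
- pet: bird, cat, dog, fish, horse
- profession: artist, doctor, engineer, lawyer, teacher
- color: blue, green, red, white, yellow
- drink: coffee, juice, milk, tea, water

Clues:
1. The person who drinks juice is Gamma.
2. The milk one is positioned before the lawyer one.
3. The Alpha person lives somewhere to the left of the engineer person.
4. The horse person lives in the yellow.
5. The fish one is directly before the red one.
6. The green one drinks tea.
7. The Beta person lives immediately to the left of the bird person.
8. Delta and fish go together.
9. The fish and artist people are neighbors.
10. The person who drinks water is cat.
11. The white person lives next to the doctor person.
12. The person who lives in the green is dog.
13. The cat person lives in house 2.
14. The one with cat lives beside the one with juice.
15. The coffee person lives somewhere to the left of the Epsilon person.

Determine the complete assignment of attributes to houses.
Solution:

House | Team | Pet | Profession | Color | Drink
-----------------------------------------------
  1   | Delta | fish | teacher | blue | milk
  2   | Beta | cat | artist | red | water
  3   | Gamma | bird | lawyer | white | juice
  4   | Alpha | horse | doctor | yellow | coffee
  5   | Epsilon | dog | engineer | green | tea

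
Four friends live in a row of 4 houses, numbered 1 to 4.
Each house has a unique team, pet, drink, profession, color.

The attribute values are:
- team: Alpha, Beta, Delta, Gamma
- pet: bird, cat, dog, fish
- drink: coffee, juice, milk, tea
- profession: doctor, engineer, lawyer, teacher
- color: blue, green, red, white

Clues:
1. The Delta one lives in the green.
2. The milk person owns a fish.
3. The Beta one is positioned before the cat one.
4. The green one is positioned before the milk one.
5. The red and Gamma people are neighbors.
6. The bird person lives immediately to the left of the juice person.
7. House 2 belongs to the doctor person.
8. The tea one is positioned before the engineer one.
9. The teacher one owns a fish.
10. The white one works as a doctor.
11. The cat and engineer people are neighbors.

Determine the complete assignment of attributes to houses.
Solution:

House | Team | Pet | Drink | Profession | Color
-----------------------------------------------
  1   | Beta | bird | tea | lawyer | red
  2   | Gamma | cat | juice | doctor | white
  3   | Delta | dog | coffee | engineer | green
  4   | Alpha | fish | milk | teacher | blue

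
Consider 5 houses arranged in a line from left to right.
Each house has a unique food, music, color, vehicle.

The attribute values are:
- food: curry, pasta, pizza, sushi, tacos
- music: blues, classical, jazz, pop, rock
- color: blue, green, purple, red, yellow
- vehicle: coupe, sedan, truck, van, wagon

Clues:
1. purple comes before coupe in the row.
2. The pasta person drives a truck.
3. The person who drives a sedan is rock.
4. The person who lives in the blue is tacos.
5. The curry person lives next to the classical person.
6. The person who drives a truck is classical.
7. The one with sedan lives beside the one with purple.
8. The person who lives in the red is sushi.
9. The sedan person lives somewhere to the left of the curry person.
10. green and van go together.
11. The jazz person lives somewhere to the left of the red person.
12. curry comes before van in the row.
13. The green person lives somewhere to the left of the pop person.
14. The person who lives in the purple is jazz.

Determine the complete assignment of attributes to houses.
Solution:

House | Food | Music | Color | Vehicle
--------------------------------------
  1   | tacos | rock | blue | sedan
  2   | curry | jazz | purple | wagon
  3   | pasta | classical | yellow | truck
  4   | pizza | blues | green | van
  5   | sushi | pop | red | coupe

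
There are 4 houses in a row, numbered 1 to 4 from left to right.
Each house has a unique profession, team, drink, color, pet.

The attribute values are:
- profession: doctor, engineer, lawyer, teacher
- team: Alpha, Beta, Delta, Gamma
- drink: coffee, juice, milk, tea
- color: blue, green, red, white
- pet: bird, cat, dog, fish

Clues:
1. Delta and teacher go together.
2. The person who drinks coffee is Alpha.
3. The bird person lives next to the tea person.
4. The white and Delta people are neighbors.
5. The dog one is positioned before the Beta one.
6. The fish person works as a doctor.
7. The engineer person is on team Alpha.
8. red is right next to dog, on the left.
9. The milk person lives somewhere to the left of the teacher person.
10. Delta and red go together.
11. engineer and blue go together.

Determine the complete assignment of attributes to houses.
Solution:

House | Profession | Team | Drink | Color | Pet
-----------------------------------------------
  1   | lawyer | Gamma | milk | white | bird
  2   | teacher | Delta | tea | red | cat
  3   | engineer | Alpha | coffee | blue | dog
  4   | doctor | Beta | juice | green | fish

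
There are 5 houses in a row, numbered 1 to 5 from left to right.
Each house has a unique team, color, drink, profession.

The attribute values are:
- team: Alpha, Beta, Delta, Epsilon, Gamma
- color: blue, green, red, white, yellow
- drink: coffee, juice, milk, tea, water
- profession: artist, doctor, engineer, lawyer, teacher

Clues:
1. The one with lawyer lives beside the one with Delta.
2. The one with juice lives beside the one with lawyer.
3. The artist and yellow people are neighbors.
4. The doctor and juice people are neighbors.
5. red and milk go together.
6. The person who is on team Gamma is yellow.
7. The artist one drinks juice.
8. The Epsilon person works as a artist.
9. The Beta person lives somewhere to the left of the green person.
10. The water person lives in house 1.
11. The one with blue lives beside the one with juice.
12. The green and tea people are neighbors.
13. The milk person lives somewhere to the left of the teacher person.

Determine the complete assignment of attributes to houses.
Solution:

House | Team | Color | Drink | Profession
-----------------------------------------
  1   | Beta | blue | water | doctor
  2   | Epsilon | green | juice | artist
  3   | Gamma | yellow | tea | lawyer
  4   | Delta | red | milk | engineer
  5   | Alpha | white | coffee | teacher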